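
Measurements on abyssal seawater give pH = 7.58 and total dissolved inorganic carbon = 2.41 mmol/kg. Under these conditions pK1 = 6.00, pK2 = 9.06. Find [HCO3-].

[HCO3⁻] = 2.27 mmol/kg

α₁ = 1 / (1 + [H⁺]/K1 + K2/[H⁺]) = 1 / (1 + 10^-1.58 + 10^-1.48)
   = 1 / (1 + 0.026303 + 0.033113) = 1/1.0594 = 0.9439
[HCO3⁻] = α₁ × DIC = 0.9439 × 2.41 = 2.27 mmol/kg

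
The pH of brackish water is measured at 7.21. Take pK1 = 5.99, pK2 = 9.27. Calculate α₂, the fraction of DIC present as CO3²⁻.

α₂ = 0.00815

α₂ = 1 / (1 + [H⁺]/K2 + [H⁺]²/(K1K2)) = 1 / (1 + 10^+2.06 + 10^+0.84)
   = 1 / (1 + 114.82 + 6.9183) = 1/122.73 = 0.008148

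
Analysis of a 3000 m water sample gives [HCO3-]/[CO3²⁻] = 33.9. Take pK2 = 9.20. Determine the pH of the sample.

From K2 = [H⁺][CO3²⁻]/[HCO3-]:  pH = pK2 − log₁₀([HCO3-]/[CO3²⁻])
log₁₀(33.9) = +1.530
pH = 9.20 − (+1.530) = 7.67

pH = 7.67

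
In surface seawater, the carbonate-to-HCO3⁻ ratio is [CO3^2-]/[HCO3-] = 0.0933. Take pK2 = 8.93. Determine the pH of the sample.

pH = 7.90

From K2 = [H⁺][CO3^2-]/[HCO3-]:  pH = pK2 + log₁₀([CO3^2-]/[HCO3-])
log₁₀(0.0933) = -1.030
pH = 8.93 + (-1.030) = 7.90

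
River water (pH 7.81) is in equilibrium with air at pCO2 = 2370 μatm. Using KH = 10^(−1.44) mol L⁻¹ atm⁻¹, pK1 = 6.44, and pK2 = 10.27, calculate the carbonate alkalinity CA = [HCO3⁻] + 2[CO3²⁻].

[CO2*] = KH · pCO2 = 10^(−1.44) × 2370×10^-6 = 8.605×10^-5 mol/L
α₀ = 1/(1 + K1/[H⁺] + K1K2/[H⁺]²) = 1/(1 + 10^+1.37 + 10^-1.09) = 0.04078
DIC = [CO2*]/α₀ = 8.605×10^-5 / 0.04078 = 2.110 mmol/L
CA = (α₁ + 2α₂)·DIC = (0.9559 + 2×0.003314) × 2.110 = 2.03 mmol/L

CA = 2.03 mmol/L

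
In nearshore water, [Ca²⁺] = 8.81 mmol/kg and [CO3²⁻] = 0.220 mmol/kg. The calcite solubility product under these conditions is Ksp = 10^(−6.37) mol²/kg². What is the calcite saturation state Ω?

Ω = 4.54

Ksp = 10^(−6.37) = 4.266×10^-7
Ω = [Ca²⁺][CO3²⁻]/Ksp = (8.81×10^-3)(0.220×10^-3) / 4.266×10^-7 = 4.54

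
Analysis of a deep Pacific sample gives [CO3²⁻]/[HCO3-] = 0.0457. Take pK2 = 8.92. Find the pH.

pH = 7.58

From K2 = [H⁺][CO3²⁻]/[HCO3-]:  pH = pK2 + log₁₀([CO3²⁻]/[HCO3-])
log₁₀(0.0457) = -1.340
pH = 8.92 + (-1.340) = 7.58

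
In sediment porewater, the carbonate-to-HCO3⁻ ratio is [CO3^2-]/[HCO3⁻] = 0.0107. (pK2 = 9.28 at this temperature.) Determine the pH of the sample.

From K2 = [H⁺][CO3^2-]/[HCO3⁻]:  pH = pK2 + log₁₀([CO3^2-]/[HCO3⁻])
log₁₀(0.0107) = -1.971
pH = 9.28 + (-1.971) = 7.31

pH = 7.31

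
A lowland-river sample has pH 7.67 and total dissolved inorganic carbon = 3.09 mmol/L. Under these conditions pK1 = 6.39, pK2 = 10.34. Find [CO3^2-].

[CO3²⁻] = 6.26 μmol/L

α₂ = 1 / (1 + [H⁺]/K2 + [H⁺]²/(K1K2)) = 1 / (1 + 10^+2.67 + 10^+1.39)
   = 1 / (1 + 467.74 + 24.547) = 1/493.28 = 0.002027
[CO3²⁻] = α₂ × DIC = 0.002027 × 3.09 = 0.00626 mmol/L = 6.26 μmol/L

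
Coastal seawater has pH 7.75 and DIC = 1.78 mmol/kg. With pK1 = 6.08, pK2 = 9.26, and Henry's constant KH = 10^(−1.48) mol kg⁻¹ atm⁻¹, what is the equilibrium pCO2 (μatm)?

α₀ = 1 / (1 + K1/[H⁺] + K1K2/[H⁺]²) = 1 / (1 + 10^+1.67 + 10^+0.16)
   = 1 / (1 + 46.774 + 1.4454) = 1/49.219 = 0.02032
[CO2*] = α₀ × DIC = 0.02032 × 1.78 = 0.03616 mmol/kg
pCO2 = [CO2*]/KH = 3.616×10^-5 / 3.311×10^-2 = 1090 μatm

pCO2 = 1090 μatm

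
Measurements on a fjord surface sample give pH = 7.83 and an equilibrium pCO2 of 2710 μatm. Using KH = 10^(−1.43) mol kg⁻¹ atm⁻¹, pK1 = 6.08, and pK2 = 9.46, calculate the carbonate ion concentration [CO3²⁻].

[CO3²⁻] = 0.133 mmol/kg

[CO2*] = KH · pCO2 = 10^(−1.43) × 2710×10^-6 = 1.007×10^-4 mol/kg
α₀ = 1/(1 + K1/[H⁺] + K1K2/[H⁺]²) = 1/(1 + 10^+1.75 + 10^+0.12) = 0.01708
DIC = [CO2*]/α₀ = 1.007×10^-4 / 0.01708 = 5.895 mmol/kg
[CO3²⁻] = α₂·DIC; α₂ = 0.02251, so [CO3²⁻] = 0.02251 × 5.895 = 0.133 mmol/kg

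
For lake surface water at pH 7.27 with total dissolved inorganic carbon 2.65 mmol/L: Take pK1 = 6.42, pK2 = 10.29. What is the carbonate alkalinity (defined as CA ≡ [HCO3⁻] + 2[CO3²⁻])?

CA = 2.32 mmol/L

CA = [HCO3⁻] + 2[CO3²⁻] = (α₁ + 2α₂)·DIC
At pH 7.27: [H⁺]/K1 = 10^-0.85 = 0.14125, K2/[H⁺] = 10^-3.02 = 0.00095499
α₁ = 1/(1 + 0.14125 + 0.00095499) = 1/1.1422 = 0.8755; α₂ = α₁·K2/[H⁺] = 0.0008361
α₁ + 2α₂ = 0.8772
CA = 0.8772 × 2.65 = 2.32 mmol/L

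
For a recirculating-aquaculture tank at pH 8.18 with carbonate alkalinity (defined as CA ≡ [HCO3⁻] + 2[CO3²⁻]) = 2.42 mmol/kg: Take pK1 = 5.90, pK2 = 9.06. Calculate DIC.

CA = [HCO3⁻] + 2[CO3²⁻] = (α₁ + 2α₂)·DIC
At pH 8.18: [H⁺]/K1 = 10^-2.28 = 0.0052481, K2/[H⁺] = 10^-0.88 = 0.13183
α₁ = 1/(1 + 0.0052481 + 0.13183) = 1/1.1371 = 0.8795; α₂ = α₁·K2/[H⁺] = 0.1159
α₁ + 2α₂ = 1.1113
DIC = CA / (α₁ + 2α₂) = 2.42 / 1.1113 = 2.18 mmol/kg

DIC = 2.18 mmol/kg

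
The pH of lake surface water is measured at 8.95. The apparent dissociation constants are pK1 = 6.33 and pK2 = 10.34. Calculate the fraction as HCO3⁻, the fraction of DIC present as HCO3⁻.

α₁ = 0.959

α₁ = 1 / (1 + [H⁺]/K1 + K2/[H⁺]) = 1 / (1 + 10^-2.62 + 10^-1.39)
   = 1 / (1 + 0.0023988 + 0.040738) = 1/1.0431 = 0.9586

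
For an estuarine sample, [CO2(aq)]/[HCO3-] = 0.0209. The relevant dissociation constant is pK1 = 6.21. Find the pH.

pH = 7.89

From K1 = [H⁺][HCO3-]/[CO2(aq)]:  pH = pK1 − log₁₀([CO2(aq)]/[HCO3-])
log₁₀(0.0209) = -1.680
pH = 6.21 − (-1.680) = 7.89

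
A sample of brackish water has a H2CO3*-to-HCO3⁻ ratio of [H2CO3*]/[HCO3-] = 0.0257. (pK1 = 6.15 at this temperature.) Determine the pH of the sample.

pH = 7.74

From K1 = [H⁺][HCO3-]/[H2CO3*]:  pH = pK1 − log₁₀([H2CO3*]/[HCO3-])
log₁₀(0.0257) = -1.590
pH = 6.15 − (-1.590) = 7.74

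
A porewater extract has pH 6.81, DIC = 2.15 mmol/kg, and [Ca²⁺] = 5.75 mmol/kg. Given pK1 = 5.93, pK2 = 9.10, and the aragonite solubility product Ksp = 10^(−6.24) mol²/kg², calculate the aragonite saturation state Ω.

α₂ = 1 / (1 + [H⁺]/K2 + [H⁺]²/(K1K2)) = 1 / (1 + 10^+2.29 + 10^+1.41)
   = 1 / (1 + 194.98 + 25.704) = 1/221.69 = 0.004511
[CO3²⁻] = α₂ × DIC = 0.004511 × 2.15 = 0.009698 mmol/kg = 9.698 μmol/kg
Ksp = 10^(−6.24) = 5.754×10^-7
Ω = [Ca²⁺][CO3²⁻]/Ksp = (5.75×10^-3)(9.698×10^-6) / 5.754×10^-7 = 0.0969

Ω = 0.0969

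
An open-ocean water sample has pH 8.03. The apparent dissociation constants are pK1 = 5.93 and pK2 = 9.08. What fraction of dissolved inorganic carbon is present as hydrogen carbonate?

α₁ = 1 / (1 + [H⁺]/K1 + K2/[H⁺]) = 1 / (1 + 10^-2.10 + 10^-1.05)
   = 1 / (1 + 0.0079433 + 0.089125) = 1/1.0971 = 0.9115

α₁ = 0.912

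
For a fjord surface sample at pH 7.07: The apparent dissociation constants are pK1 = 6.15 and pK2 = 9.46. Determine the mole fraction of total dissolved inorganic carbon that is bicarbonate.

α₁ = 0.889

α₁ = 1 / (1 + [H⁺]/K1 + K2/[H⁺]) = 1 / (1 + 10^-0.92 + 10^-2.39)
   = 1 / (1 + 0.12023 + 0.0040738) = 1/1.1243 = 0.8894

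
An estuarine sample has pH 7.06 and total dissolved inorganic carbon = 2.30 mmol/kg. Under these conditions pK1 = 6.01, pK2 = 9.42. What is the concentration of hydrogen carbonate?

α₁ = 1 / (1 + [H⁺]/K1 + K2/[H⁺]) = 1 / (1 + 10^-1.05 + 10^-2.36)
   = 1 / (1 + 0.089125 + 0.0043652) = 1/1.0935 = 0.9145
[HCO3⁻] = α₁ × DIC = 0.9145 × 2.30 = 2.10 mmol/kg

[HCO3⁻] = 2.10 mmol/kg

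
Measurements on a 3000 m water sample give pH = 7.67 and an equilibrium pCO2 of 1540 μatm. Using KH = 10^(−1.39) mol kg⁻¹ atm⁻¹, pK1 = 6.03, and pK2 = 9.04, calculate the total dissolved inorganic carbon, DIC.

DIC = 2.92 mmol/kg

[CO2*] = KH · pCO2 = 10^(−1.39) × 1540×10^-6 = 6.274×10^-5 mol/kg
α₀ = 1/(1 + K1/[H⁺] + K1K2/[H⁺]²) = 1/(1 + 10^+1.64 + 10^+0.27) = 0.02150
DIC = [CO2*]/α₀ = 6.274×10^-5 / 0.02150 = 2.92 mmol/kg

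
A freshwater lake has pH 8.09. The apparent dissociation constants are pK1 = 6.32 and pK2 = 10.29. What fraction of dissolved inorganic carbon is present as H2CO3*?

α₀ = 1 / (1 + K1/[H⁺] + K1K2/[H⁺]²) = 1 / (1 + 10^+1.77 + 10^-0.43)
   = 1 / (1 + 58.884 + 0.37154) = 1/60.256 = 0.01660

α₀ = 0.0166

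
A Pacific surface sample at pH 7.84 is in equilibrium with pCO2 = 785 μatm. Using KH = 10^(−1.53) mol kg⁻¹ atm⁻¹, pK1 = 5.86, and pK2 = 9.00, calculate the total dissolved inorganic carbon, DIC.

DIC = 2.39 mmol/kg

[CO2*] = KH · pCO2 = 10^(−1.53) × 785×10^-6 = 2.317×10^-5 mol/kg
α₀ = 1/(1 + K1/[H⁺] + K1K2/[H⁺]²) = 1/(1 + 10^+1.98 + 10^+0.82) = 0.009699
DIC = [CO2*]/α₀ = 2.317×10^-5 / 0.009699 = 2.39 mmol/kg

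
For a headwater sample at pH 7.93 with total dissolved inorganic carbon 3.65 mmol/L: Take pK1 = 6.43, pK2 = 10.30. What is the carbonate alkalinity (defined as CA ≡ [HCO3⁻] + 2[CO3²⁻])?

CA = 3.55 mmol/L

CA = [HCO3⁻] + 2[CO3²⁻] = (α₁ + 2α₂)·DIC
At pH 7.93: [H⁺]/K1 = 10^-1.50 = 0.031623, K2/[H⁺] = 10^-2.37 = 0.0042658
α₁ = 1/(1 + 0.031623 + 0.0042658) = 1/1.0359 = 0.9654; α₂ = α₁·K2/[H⁺] = 0.004118
α₁ + 2α₂ = 0.9736
CA = 0.9736 × 3.65 = 3.55 mmol/L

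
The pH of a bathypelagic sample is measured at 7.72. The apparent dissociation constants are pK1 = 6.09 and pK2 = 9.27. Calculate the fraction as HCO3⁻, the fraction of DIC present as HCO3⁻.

α₁ = 1 / (1 + [H⁺]/K1 + K2/[H⁺]) = 1 / (1 + 10^-1.63 + 10^-1.55)
   = 1 / (1 + 0.023442 + 0.028184) = 1/1.0516 = 0.9509

α₁ = 0.951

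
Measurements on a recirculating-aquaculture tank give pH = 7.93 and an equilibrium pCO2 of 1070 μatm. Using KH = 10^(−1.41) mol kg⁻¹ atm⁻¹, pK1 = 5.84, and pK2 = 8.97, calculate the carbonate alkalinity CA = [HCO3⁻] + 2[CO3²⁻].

CA = 6.06 mmol/kg

[CO2*] = KH · pCO2 = 10^(−1.41) × 1070×10^-6 = 4.163×10^-5 mol/kg
α₀ = 1/(1 + K1/[H⁺] + K1K2/[H⁺]²) = 1/(1 + 10^+2.09 + 10^+1.05) = 0.007394
DIC = [CO2*]/α₀ = 4.163×10^-5 / 0.007394 = 5.630 mmol/kg
CA = (α₁ + 2α₂)·DIC = (0.9096 + 2×0.08296) × 5.630 = 6.06 mmol/kg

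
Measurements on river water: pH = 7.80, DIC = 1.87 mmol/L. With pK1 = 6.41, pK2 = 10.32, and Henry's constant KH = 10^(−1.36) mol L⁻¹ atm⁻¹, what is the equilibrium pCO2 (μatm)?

pCO2 = 1670 μatm

α₀ = 1 / (1 + K1/[H⁺] + K1K2/[H⁺]²) = 1 / (1 + 10^+1.39 + 10^-1.13)
   = 1 / (1 + 24.547 + 0.074131) = 1/25.621 = 0.03903
[CO2*] = α₀ × DIC = 0.03903 × 1.87 = 0.07299 mmol/L
pCO2 = [CO2*]/KH = 7.299×10^-5 / 4.365×10^-2 = 1670 μatm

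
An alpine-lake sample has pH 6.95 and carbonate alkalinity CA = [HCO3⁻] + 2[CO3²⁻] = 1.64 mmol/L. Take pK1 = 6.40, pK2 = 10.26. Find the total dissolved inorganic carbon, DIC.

CA = [HCO3⁻] + 2[CO3²⁻] = (α₁ + 2α₂)·DIC
At pH 6.95: [H⁺]/K1 = 10^-0.55 = 0.28184, K2/[H⁺] = 10^-3.31 = 0.00048978
α₁ = 1/(1 + 0.28184 + 0.00048978) = 1/1.2823 = 0.7798; α₂ = α₁·K2/[H⁺] = 0.0003819
α₁ + 2α₂ = 0.7806
DIC = CA / (α₁ + 2α₂) = 1.64 / 0.7806 = 2.10 mmol/L

DIC = 2.10 mmol/L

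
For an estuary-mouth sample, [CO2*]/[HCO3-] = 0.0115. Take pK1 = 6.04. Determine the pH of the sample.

pH = 7.98

From K1 = [H⁺][HCO3-]/[CO2*]:  pH = pK1 − log₁₀([CO2*]/[HCO3-])
log₁₀(0.0115) = -1.939
pH = 6.04 − (-1.939) = 7.98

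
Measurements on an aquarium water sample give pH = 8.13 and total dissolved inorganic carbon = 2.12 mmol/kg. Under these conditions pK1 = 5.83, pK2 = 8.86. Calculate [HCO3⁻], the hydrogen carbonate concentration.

α₁ = 1 / (1 + [H⁺]/K1 + K2/[H⁺]) = 1 / (1 + 10^-2.30 + 10^-0.73)
   = 1 / (1 + 0.0050119 + 0.18621) = 1/1.1912 = 0.8395
[HCO3⁻] = α₁ × DIC = 0.8395 × 2.12 = 1.78 mmol/kg

[HCO3⁻] = 1.78 mmol/kg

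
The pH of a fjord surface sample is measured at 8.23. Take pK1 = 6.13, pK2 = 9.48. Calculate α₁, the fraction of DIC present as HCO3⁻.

α₁ = 1 / (1 + [H⁺]/K1 + K2/[H⁺]) = 1 / (1 + 10^-2.10 + 10^-1.25)
   = 1 / (1 + 0.0079433 + 0.056234) = 1/1.0642 = 0.9397

α₁ = 0.940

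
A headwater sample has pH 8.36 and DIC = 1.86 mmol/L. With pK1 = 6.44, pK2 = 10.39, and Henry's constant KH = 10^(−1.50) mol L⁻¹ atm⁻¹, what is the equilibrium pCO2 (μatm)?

α₀ = 1 / (1 + K1/[H⁺] + K1K2/[H⁺]²) = 1 / (1 + 10^+1.92 + 10^-0.11)
   = 1 / (1 + 83.176 + 0.77625) = 1/84.953 = 0.01177
[CO2*] = α₀ × DIC = 0.01177 × 1.86 = 0.02189 mmol/L
pCO2 = [CO2*]/KH = 2.189×10^-5 / 3.162×10^-2 = 692 μatm

pCO2 = 692 μatm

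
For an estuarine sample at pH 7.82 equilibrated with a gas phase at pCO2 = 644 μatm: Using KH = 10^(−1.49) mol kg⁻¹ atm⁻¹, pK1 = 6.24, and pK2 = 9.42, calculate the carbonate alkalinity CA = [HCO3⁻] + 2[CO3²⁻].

[CO2*] = KH · pCO2 = 10^(−1.49) × 644×10^-6 = 2.084×10^-5 mol/kg
α₀ = 1/(1 + K1/[H⁺] + K1K2/[H⁺]²) = 1/(1 + 10^+1.58 + 10^-0.02) = 0.02502
DIC = [CO2*]/α₀ = 2.084×10^-5 / 0.02502 = 0.8330 mmol/kg
CA = (α₁ + 2α₂)·DIC = (0.9511 + 2×0.02389) × 0.8330 = 0.832 mmol/kg

CA = 0.832 mmol/kg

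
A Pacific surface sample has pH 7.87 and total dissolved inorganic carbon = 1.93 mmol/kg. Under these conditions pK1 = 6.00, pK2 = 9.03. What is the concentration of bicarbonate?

[HCO3⁻] = 1.78 mmol/kg

α₁ = 1 / (1 + [H⁺]/K1 + K2/[H⁺]) = 1 / (1 + 10^-1.87 + 10^-1.16)
   = 1 / (1 + 0.013490 + 0.069183) = 1/1.0827 = 0.9236
[HCO3⁻] = α₁ × DIC = 0.9236 × 1.93 = 1.78 mmol/kg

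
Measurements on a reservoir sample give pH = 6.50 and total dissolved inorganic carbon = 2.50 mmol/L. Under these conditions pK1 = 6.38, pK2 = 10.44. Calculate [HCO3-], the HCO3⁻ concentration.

α₁ = 1 / (1 + [H⁺]/K1 + K2/[H⁺]) = 1 / (1 + 10^-0.12 + 10^-3.94)
   = 1 / (1 + 0.75858 + 0.00011482) = 1/1.7587 = 0.5686
[HCO3⁻] = α₁ × DIC = 0.5686 × 2.50 = 1.42 mmol/L

[HCO3⁻] = 1.42 mmol/L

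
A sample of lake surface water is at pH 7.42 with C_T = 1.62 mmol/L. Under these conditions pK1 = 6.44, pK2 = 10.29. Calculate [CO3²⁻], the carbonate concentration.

α₂ = 1 / (1 + [H⁺]/K2 + [H⁺]²/(K1K2)) = 1 / (1 + 10^+2.87 + 10^+1.89)
   = 1 / (1 + 741.31 + 77.625) = 1/819.93 = 0.001220
[CO3²⁻] = α₂ × DIC = 0.001220 × 1.62 = 0.00198 mmol/L = 1.98 μmol/L

[CO3²⁻] = 1.98 μmol/L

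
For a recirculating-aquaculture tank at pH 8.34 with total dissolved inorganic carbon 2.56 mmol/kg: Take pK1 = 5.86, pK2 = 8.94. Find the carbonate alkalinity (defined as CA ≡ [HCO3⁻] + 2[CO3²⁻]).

CA = [HCO3⁻] + 2[CO3²⁻] = (α₁ + 2α₂)·DIC
At pH 8.34: [H⁺]/K1 = 10^-2.48 = 0.0033113, K2/[H⁺] = 10^-0.60 = 0.25119
α₁ = 1/(1 + 0.0033113 + 0.25119) = 1/1.2545 = 0.7971; α₂ = α₁·K2/[H⁺] = 0.2002
α₁ + 2α₂ = 1.1976
CA = 1.1976 × 2.56 = 3.07 mmol/kg

CA = 3.07 mmol/kg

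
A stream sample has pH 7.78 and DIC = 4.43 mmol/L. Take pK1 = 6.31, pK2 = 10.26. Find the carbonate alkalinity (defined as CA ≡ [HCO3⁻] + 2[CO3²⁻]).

CA = [HCO3⁻] + 2[CO3²⁻] = (α₁ + 2α₂)·DIC
At pH 7.78: [H⁺]/K1 = 10^-1.47 = 0.033884, K2/[H⁺] = 10^-2.48 = 0.0033113
α₁ = 1/(1 + 0.033884 + 0.0033113) = 1/1.0372 = 0.9641; α₂ = α₁·K2/[H⁺] = 0.003193
α₁ + 2α₂ = 0.9705
CA = 0.9705 × 4.43 = 4.30 mmol/L

CA = 4.30 mmol/L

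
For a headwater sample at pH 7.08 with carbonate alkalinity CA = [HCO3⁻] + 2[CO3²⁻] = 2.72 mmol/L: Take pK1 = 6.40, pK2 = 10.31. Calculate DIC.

CA = [HCO3⁻] + 2[CO3²⁻] = (α₁ + 2α₂)·DIC
At pH 7.08: [H⁺]/K1 = 10^-0.68 = 0.20893, K2/[H⁺] = 10^-3.23 = 0.00058884
α₁ = 1/(1 + 0.20893 + 0.00058884) = 1/1.2095 = 0.8268; α₂ = α₁·K2/[H⁺] = 0.0004868
α₁ + 2α₂ = 0.8277
DIC = CA / (α₁ + 2α₂) = 2.72 / 0.8277 = 3.29 mmol/L

DIC = 3.29 mmol/L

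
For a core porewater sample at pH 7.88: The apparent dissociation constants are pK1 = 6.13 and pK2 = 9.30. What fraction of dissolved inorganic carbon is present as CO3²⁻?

α₂ = 1 / (1 + [H⁺]/K2 + [H⁺]²/(K1K2)) = 1 / (1 + 10^+1.42 + 10^-0.33)
   = 1 / (1 + 26.303 + 0.46774) = 1/27.770 = 0.03601

α₂ = 0.0360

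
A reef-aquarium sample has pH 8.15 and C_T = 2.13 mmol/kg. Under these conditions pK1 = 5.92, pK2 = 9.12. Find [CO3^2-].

α₂ = 1 / (1 + [H⁺]/K2 + [H⁺]²/(K1K2)) = 1 / (1 + 10^+0.97 + 10^-1.26)
   = 1 / (1 + 9.3325 + 0.054954) = 1/10.387 = 0.09627
[CO3²⁻] = α₂ × DIC = 0.09627 × 2.13 = 0.205 mmol/kg

[CO3²⁻] = 0.205 mmol/kg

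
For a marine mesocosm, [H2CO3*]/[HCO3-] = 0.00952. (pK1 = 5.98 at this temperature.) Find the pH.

pH = 8.00

From K1 = [H⁺][HCO3-]/[H2CO3*]:  pH = pK1 − log₁₀([H2CO3*]/[HCO3-])
log₁₀(0.00952) = -2.021
pH = 5.98 − (-2.021) = 8.00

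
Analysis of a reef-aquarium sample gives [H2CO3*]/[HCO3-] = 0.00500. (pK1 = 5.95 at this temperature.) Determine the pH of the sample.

From K1 = [H⁺][HCO3-]/[H2CO3*]:  pH = pK1 − log₁₀([H2CO3*]/[HCO3-])
log₁₀(0.00500) = -2.301
pH = 5.95 − (-2.301) = 8.25

pH = 8.25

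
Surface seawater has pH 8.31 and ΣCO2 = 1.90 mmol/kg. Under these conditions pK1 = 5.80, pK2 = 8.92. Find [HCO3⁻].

[HCO3⁻] = 1.52 mmol/kg

α₁ = 1 / (1 + [H⁺]/K1 + K2/[H⁺]) = 1 / (1 + 10^-2.51 + 10^-0.61)
   = 1 / (1 + 0.0030903 + 0.24547) = 1/1.2486 = 0.8009
[HCO3⁻] = α₁ × DIC = 0.8009 × 1.90 = 1.52 mmol/kg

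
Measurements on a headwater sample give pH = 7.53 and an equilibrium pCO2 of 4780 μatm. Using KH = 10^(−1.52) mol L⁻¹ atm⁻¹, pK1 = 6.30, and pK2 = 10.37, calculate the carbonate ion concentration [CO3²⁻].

[CO3²⁻] = 3.54 μmol/L

[CO2*] = KH · pCO2 = 10^(−1.52) × 4780×10^-6 = 1.444×10^-4 mol/L
α₀ = 1/(1 + K1/[H⁺] + K1K2/[H⁺]²) = 1/(1 + 10^+1.23 + 10^-1.61) = 0.05553
DIC = [CO2*]/α₀ = 1.444×10^-4 / 0.05553 = 2.599 mmol/L
[CO3²⁻] = α₂·DIC; α₂ = 0.001363, so [CO3²⁻] = 0.001363 × 2.599 = 0.00354 mmol/L = 3.54 μmol/L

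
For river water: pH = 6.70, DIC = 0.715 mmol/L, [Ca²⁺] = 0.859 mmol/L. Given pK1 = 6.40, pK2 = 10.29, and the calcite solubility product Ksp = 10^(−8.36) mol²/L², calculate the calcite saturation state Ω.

Ω = 0.0241

α₂ = 1 / (1 + [H⁺]/K2 + [H⁺]²/(K1K2)) = 1 / (1 + 10^+3.59 + 10^+3.29)
   = 1 / (1 + 3890.5 + 1949.8) = 1/5841.3 = 0.0001712
[CO3²⁻] = α₂ × DIC = 0.0001712 × 0.715 = 0.0001224 mmol/L = 0.1224 μmol/L
Ksp = 10^(−8.36) = 4.365×10^-9
Ω = [Ca²⁺][CO3²⁻]/Ksp = (0.859×10^-3)(1.224×10^-7) / 4.365×10^-9 = 0.0241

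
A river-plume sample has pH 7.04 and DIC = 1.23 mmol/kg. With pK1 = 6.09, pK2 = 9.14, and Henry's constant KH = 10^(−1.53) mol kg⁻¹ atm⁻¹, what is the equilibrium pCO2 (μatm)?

α₀ = 1 / (1 + K1/[H⁺] + K1K2/[H⁺]²) = 1 / (1 + 10^+0.95 + 10^-1.15)
   = 1 / (1 + 8.9125 + 0.070795) = 1/9.9833 = 0.1002
[CO2*] = α₀ × DIC = 0.1002 × 1.23 = 0.1232 mmol/kg
pCO2 = [CO2*]/KH = 1.232×10^-4 / 2.951×10^-2 = 4170 μatm

pCO2 = 4170 μatm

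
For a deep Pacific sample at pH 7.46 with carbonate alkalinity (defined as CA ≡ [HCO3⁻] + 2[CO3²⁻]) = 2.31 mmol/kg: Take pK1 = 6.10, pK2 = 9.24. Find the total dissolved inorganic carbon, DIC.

CA = [HCO3⁻] + 2[CO3²⁻] = (α₁ + 2α₂)·DIC
At pH 7.46: [H⁺]/K1 = 10^-1.36 = 0.043652, K2/[H⁺] = 10^-1.78 = 0.016596
α₁ = 1/(1 + 0.043652 + 0.016596) = 1/1.0602 = 0.9432; α₂ = α₁·K2/[H⁺] = 0.01565
α₁ + 2α₂ = 0.9745
DIC = CA / (α₁ + 2α₂) = 2.31 / 0.9745 = 2.37 mmol/kg

DIC = 2.37 mmol/kg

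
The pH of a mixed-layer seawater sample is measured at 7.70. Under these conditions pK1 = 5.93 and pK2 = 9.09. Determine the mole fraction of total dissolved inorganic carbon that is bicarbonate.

α₁ = 1 / (1 + [H⁺]/K1 + K2/[H⁺]) = 1 / (1 + 10^-1.77 + 10^-1.39)
   = 1 / (1 + 0.016982 + 0.040738) = 1/1.0577 = 0.9454

α₁ = 0.945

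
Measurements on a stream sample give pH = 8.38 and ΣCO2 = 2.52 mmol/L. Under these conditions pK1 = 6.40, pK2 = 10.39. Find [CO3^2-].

[CO3²⁻] = 0.0241 mmol/L

α₂ = 1 / (1 + [H⁺]/K2 + [H⁺]²/(K1K2)) = 1 / (1 + 10^+2.01 + 10^+0.03)
   = 1 / (1 + 102.33 + 1.0715) = 1/104.40 = 0.009578
[CO3²⁻] = α₂ × DIC = 0.009578 × 2.52 = 0.0241 mmol/L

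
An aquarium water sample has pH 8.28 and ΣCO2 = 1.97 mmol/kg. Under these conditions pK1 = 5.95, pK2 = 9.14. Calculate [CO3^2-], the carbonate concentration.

α₂ = 1 / (1 + [H⁺]/K2 + [H⁺]²/(K1K2)) = 1 / (1 + 10^+0.86 + 10^-1.47)
   = 1 / (1 + 7.2444 + 0.033884) = 1/8.2782 = 0.1208
[CO3²⁻] = α₂ × DIC = 0.1208 × 1.97 = 0.238 mmol/kg

[CO3²⁻] = 0.238 mmol/kg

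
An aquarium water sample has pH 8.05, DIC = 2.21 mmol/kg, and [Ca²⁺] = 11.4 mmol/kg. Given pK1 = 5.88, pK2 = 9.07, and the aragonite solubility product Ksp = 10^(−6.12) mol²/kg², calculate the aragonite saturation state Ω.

Ω = 2.88

α₂ = 1 / (1 + [H⁺]/K2 + [H⁺]²/(K1K2)) = 1 / (1 + 10^+1.02 + 10^-1.15)
   = 1 / (1 + 10.471 + 0.070795) = 1/11.542 = 0.08664
[CO3²⁻] = α₂ × DIC = 0.08664 × 2.21 = 0.1915 mmol/kg
Ksp = 10^(−6.12) = 7.586×10^-7
Ω = [Ca²⁺][CO3²⁻]/Ksp = (11.4×10^-3)(1.915×10^-4) / 7.586×10^-7 = 2.88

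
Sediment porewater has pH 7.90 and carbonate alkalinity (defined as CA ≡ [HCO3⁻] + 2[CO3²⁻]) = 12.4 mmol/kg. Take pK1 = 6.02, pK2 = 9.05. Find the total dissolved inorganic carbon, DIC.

CA = [HCO3⁻] + 2[CO3²⁻] = (α₁ + 2α₂)·DIC
At pH 7.90: [H⁺]/K1 = 10^-1.88 = 0.013183, K2/[H⁺] = 10^-1.15 = 0.070795
α₁ = 1/(1 + 0.013183 + 0.070795) = 1/1.0840 = 0.9225; α₂ = α₁·K2/[H⁺] = 0.06531
α₁ + 2α₂ = 1.0531
DIC = CA / (α₁ + 2α₂) = 12.4 / 1.0531 = 11.8 mmol/kg

DIC = 11.8 mmol/kg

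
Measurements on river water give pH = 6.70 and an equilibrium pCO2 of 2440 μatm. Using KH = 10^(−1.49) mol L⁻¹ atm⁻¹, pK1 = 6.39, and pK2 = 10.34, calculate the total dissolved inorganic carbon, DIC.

DIC = 0.240 mmol/L

[CO2*] = KH · pCO2 = 10^(−1.49) × 2440×10^-6 = 7.896×10^-5 mol/L
α₀ = 1/(1 + K1/[H⁺] + K1K2/[H⁺]²) = 1/(1 + 10^+0.31 + 10^-3.33) = 0.3287
DIC = [CO2*]/α₀ = 7.896×10^-5 / 0.3287 = 0.240 mmol/L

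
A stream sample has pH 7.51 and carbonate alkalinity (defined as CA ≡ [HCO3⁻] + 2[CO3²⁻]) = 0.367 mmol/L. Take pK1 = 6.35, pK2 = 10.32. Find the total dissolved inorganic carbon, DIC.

DIC = 0.392 mmol/L

CA = [HCO3⁻] + 2[CO3²⁻] = (α₁ + 2α₂)·DIC
At pH 7.51: [H⁺]/K1 = 10^-1.16 = 0.069183, K2/[H⁺] = 10^-2.81 = 0.0015488
α₁ = 1/(1 + 0.069183 + 0.0015488) = 1/1.0707 = 0.9339; α₂ = α₁·K2/[H⁺] = 0.001447
α₁ + 2α₂ = 0.9368
DIC = CA / (α₁ + 2α₂) = 0.367 / 0.9368 = 0.392 mmol/L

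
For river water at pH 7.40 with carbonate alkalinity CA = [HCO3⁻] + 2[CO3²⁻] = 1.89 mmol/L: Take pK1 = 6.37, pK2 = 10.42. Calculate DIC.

CA = [HCO3⁻] + 2[CO3²⁻] = (α₁ + 2α₂)·DIC
At pH 7.40: [H⁺]/K1 = 10^-1.03 = 0.093325, K2/[H⁺] = 10^-3.02 = 0.00095499
α₁ = 1/(1 + 0.093325 + 0.00095499) = 1/1.0943 = 0.9138; α₂ = α₁·K2/[H⁺] = 0.0008727
α₁ + 2α₂ = 0.9156
DIC = CA / (α₁ + 2α₂) = 1.89 / 0.9156 = 2.06 mmol/L

DIC = 2.06 mmol/L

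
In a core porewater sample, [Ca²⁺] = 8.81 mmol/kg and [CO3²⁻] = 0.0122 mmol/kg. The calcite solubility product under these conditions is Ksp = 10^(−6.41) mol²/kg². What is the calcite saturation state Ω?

Ω = 0.276

Ksp = 10^(−6.41) = 3.890×10^-7
Ω = [Ca²⁺][CO3²⁻]/Ksp = (8.81×10^-3)(0.0122×10^-3) / 3.890×10^-7 = 0.276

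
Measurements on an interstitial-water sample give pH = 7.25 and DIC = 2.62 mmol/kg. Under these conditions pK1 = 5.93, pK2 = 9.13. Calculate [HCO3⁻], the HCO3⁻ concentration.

[HCO3⁻] = 2.47 mmol/kg

α₁ = 1 / (1 + [H⁺]/K1 + K2/[H⁺]) = 1 / (1 + 10^-1.32 + 10^-1.88)
   = 1 / (1 + 0.047863 + 0.013183) = 1/1.0610 = 0.9425
[HCO3⁻] = α₁ × DIC = 0.9425 × 2.62 = 2.47 mmol/kg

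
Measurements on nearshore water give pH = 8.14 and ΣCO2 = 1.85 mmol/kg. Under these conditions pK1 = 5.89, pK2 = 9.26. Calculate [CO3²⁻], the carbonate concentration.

[CO3²⁻] = 0.130 mmol/kg

α₂ = 1 / (1 + [H⁺]/K2 + [H⁺]²/(K1K2)) = 1 / (1 + 10^+1.12 + 10^-1.13)
   = 1 / (1 + 13.183 + 0.074131) = 1/14.257 = 0.07014
[CO3²⁻] = α₂ × DIC = 0.07014 × 1.85 = 0.130 mmol/kg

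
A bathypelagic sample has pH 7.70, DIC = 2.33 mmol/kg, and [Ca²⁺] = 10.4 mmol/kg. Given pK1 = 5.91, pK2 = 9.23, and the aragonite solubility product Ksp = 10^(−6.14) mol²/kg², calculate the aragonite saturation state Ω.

α₂ = 1 / (1 + [H⁺]/K2 + [H⁺]²/(K1K2)) = 1 / (1 + 10^+1.53 + 10^-0.26)
   = 1 / (1 + 33.884 + 0.54954) = 1/35.434 = 0.02822
[CO3²⁻] = α₂ × DIC = 0.02822 × 2.33 = 0.06576 mmol/kg
Ksp = 10^(−6.14) = 7.244×10^-7
Ω = [Ca²⁺][CO3²⁻]/Ksp = (10.4×10^-3)(6.576×10^-5) / 7.244×10^-7 = 0.944

Ω = 0.944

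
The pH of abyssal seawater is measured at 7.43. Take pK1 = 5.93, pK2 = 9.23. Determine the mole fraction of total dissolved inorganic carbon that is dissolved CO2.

α₀ = 1 / (1 + K1/[H⁺] + K1K2/[H⁺]²) = 1 / (1 + 10^+1.50 + 10^-0.30)
   = 1 / (1 + 31.623 + 0.50119) = 1/33.124 = 0.03019

α₀ = 0.0302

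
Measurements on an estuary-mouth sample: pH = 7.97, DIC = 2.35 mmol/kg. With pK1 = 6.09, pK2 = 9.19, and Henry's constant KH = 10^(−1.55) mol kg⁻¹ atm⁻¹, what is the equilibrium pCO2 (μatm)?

pCO2 = 1020 μatm

α₀ = 1 / (1 + K1/[H⁺] + K1K2/[H⁺]²) = 1 / (1 + 10^+1.88 + 10^+0.66)
   = 1 / (1 + 75.858 + 4.5709) = 1/81.429 = 0.01228
[CO2*] = α₀ × DIC = 0.01228 × 2.35 = 0.02886 mmol/kg
pCO2 = [CO2*]/KH = 2.886×10^-5 / 2.818×10^-2 = 1020 μatm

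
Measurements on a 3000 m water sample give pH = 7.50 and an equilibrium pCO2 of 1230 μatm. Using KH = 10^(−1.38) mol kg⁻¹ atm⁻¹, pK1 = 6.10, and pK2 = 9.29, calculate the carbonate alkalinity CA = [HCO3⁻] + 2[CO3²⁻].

CA = 1.33 mmol/kg

[CO2*] = KH · pCO2 = 10^(−1.38) × 1230×10^-6 = 5.127×10^-5 mol/kg
α₀ = 1/(1 + K1/[H⁺] + K1K2/[H⁺]²) = 1/(1 + 10^+1.40 + 10^-0.39) = 0.03770
DIC = [CO2*]/α₀ = 5.127×10^-5 / 0.03770 = 1.360 mmol/kg
CA = (α₁ + 2α₂)·DIC = (0.9469 + 2×0.01536) × 1.360 = 1.33 mmol/kg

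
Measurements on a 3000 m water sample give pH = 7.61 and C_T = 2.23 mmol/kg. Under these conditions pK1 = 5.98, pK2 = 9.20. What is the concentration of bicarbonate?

α₁ = 1 / (1 + [H⁺]/K1 + K2/[H⁺]) = 1 / (1 + 10^-1.63 + 10^-1.59)
   = 1 / (1 + 0.023442 + 0.025704) = 1/1.0491 = 0.9532
[HCO3⁻] = α₁ × DIC = 0.9532 × 2.23 = 2.13 mmol/kg

[HCO3⁻] = 2.13 mmol/kg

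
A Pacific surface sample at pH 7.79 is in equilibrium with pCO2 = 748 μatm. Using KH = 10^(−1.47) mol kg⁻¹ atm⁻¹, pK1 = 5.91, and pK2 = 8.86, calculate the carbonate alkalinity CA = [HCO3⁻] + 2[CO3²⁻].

CA = 2.25 mmol/kg

[CO2*] = KH · pCO2 = 10^(−1.47) × 748×10^-6 = 2.535×10^-5 mol/kg
α₀ = 1/(1 + K1/[H⁺] + K1K2/[H⁺]²) = 1/(1 + 10^+1.88 + 10^+0.81) = 0.01200
DIC = [CO2*]/α₀ = 2.535×10^-5 / 0.01200 = 2.112 mmol/kg
CA = (α₁ + 2α₂)·DIC = (0.9105 + 2×0.07750) × 2.112 = 2.25 mmol/kg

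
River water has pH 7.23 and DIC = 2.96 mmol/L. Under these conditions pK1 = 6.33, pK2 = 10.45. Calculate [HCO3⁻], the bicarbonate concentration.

α₁ = 1 / (1 + [H⁺]/K1 + K2/[H⁺]) = 1 / (1 + 10^-0.90 + 10^-3.22)
   = 1 / (1 + 0.12589 + 0.00060256) = 1/1.1265 = 0.8877
[HCO3⁻] = α₁ × DIC = 0.8877 × 2.96 = 2.63 mmol/L

[HCO3⁻] = 2.63 mmol/L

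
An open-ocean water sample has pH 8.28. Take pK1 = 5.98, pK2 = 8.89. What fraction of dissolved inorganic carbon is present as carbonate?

α₂ = 1 / (1 + [H⁺]/K2 + [H⁺]²/(K1K2)) = 1 / (1 + 10^+0.61 + 10^-1.69)
   = 1 / (1 + 4.0738 + 0.020417) = 1/5.0942 = 0.1963

α₂ = 0.196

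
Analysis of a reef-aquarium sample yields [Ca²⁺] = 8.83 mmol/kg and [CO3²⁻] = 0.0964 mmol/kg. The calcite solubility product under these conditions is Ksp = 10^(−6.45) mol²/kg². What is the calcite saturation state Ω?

Ω = 2.40

Ksp = 10^(−6.45) = 3.548×10^-7
Ω = [Ca²⁺][CO3²⁻]/Ksp = (8.83×10^-3)(0.0964×10^-3) / 3.548×10^-7 = 2.40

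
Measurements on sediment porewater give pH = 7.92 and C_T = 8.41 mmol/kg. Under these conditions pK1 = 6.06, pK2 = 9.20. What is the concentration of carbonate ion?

[CO3²⁻] = 0.414 mmol/kg

α₂ = 1 / (1 + [H⁺]/K2 + [H⁺]²/(K1K2)) = 1 / (1 + 10^+1.28 + 10^-0.58)
   = 1 / (1 + 19.055 + 0.26303) = 1/20.318 = 0.04922
[CO3²⁻] = α₂ × DIC = 0.04922 × 8.41 = 0.414 mmol/kg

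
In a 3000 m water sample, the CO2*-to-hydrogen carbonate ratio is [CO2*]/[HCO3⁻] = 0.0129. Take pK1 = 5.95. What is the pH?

From K1 = [H⁺][HCO3⁻]/[CO2*]:  pH = pK1 − log₁₀([CO2*]/[HCO3⁻])
log₁₀(0.0129) = -1.889
pH = 5.95 − (-1.889) = 7.84

pH = 7.84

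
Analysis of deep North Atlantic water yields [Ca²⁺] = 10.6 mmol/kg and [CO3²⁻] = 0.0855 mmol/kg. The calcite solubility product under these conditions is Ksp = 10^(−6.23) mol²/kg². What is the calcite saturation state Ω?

Ksp = 10^(−6.23) = 5.888×10^-7
Ω = [Ca²⁺][CO3²⁻]/Ksp = (10.6×10^-3)(0.0855×10^-3) / 5.888×10^-7 = 1.54

Ω = 1.54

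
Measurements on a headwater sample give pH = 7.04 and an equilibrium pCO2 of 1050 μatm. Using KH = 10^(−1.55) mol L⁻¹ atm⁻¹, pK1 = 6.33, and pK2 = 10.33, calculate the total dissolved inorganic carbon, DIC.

[CO2*] = KH · pCO2 = 10^(−1.55) × 1050×10^-6 = 2.959×10^-5 mol/L
α₀ = 1/(1 + K1/[H⁺] + K1K2/[H⁺]²) = 1/(1 + 10^+0.71 + 10^-2.58) = 0.1631
DIC = [CO2*]/α₀ = 2.959×10^-5 / 0.1631 = 0.181 mmol/L

DIC = 0.181 mmol/L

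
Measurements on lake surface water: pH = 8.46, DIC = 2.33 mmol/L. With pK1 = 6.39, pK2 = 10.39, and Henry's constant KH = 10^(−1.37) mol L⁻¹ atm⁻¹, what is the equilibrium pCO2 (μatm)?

α₀ = 1 / (1 + K1/[H⁺] + K1K2/[H⁺]²) = 1 / (1 + 10^+2.07 + 10^+0.14)
   = 1 / (1 + 117.49 + 1.3804) = 1/119.87 = 0.008342
[CO2*] = α₀ × DIC = 0.008342 × 2.33 = 0.01944 mmol/L = 19.44 μmol/L
pCO2 = [CO2*]/KH = 1.944×10^-5 / 4.266×10^-2 = 456 μatm

pCO2 = 456 μatm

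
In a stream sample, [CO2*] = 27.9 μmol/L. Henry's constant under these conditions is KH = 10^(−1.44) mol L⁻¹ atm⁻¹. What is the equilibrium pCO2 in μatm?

pCO2 = 768 μatm

KH = 10^(−1.44) = 3.631×10^-2 mol L⁻¹ atm⁻¹
pCO2 = [CO2*]/KH = 27.9×10^-6 / 3.631×10^-2 = 7.68×10^-4 atm = 768 μatm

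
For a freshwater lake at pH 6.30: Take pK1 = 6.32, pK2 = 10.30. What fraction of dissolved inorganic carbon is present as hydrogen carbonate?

α₁ = 1 / (1 + [H⁺]/K1 + K2/[H⁺]) = 1 / (1 + 10^+0.02 + 10^-4.00)
   = 1 / (1 + 1.0471 + 0.00010000) = 1/2.0472 = 0.4885

α₁ = 0.488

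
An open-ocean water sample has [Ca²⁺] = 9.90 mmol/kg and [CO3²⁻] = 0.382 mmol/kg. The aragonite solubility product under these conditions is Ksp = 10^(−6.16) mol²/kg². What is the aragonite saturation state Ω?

Ksp = 10^(−6.16) = 6.918×10^-7
Ω = [Ca²⁺][CO3²⁻]/Ksp = (9.90×10^-3)(0.382×10^-3) / 6.918×10^-7 = 5.47

Ω = 5.47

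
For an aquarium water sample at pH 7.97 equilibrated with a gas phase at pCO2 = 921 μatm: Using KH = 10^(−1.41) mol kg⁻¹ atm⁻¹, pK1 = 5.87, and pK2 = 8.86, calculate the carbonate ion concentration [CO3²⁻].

[CO2*] = KH · pCO2 = 10^(−1.41) × 921×10^-6 = 3.583×10^-5 mol/kg
α₀ = 1/(1 + K1/[H⁺] + K1K2/[H⁺]²) = 1/(1 + 10^+2.10 + 10^+1.21) = 0.006988
DIC = [CO2*]/α₀ = 3.583×10^-5 / 0.006988 = 5.128 mmol/kg
[CO3²⁻] = α₂·DIC; α₂ = 0.1133, so [CO3²⁻] = 0.1133 × 5.128 = 0.581 mmol/kg

[CO3²⁻] = 0.581 mmol/kg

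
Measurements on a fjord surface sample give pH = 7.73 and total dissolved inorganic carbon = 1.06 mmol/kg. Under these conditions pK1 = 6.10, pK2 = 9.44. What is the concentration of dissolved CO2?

[CO2*] = 0.0238 mmol/kg

α₀ = 1 / (1 + K1/[H⁺] + K1K2/[H⁺]²) = 1 / (1 + 10^+1.63 + 10^-0.08)
   = 1 / (1 + 42.658 + 0.83176) = 1/44.490 = 0.02248
[CO2*] = α₀ × DIC = 0.02248 × 1.06 = 0.0238 mmol/kg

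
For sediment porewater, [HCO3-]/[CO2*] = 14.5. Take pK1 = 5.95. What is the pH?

pH = 7.11

From K1 = [H⁺][HCO3-]/[CO2*]:  pH = pK1 + log₁₀([HCO3-]/[CO2*])
log₁₀(14.5) = +1.161
pH = 5.95 + (+1.161) = 7.11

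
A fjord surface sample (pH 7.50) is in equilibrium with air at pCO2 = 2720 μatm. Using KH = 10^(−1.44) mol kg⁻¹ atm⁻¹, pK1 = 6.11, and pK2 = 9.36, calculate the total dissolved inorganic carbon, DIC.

DIC = 2.56 mmol/kg

[CO2*] = KH · pCO2 = 10^(−1.44) × 2720×10^-6 = 9.876×10^-5 mol/kg
α₀ = 1/(1 + K1/[H⁺] + K1K2/[H⁺]²) = 1/(1 + 10^+1.39 + 10^-0.47) = 0.03863
DIC = [CO2*]/α₀ = 9.876×10^-5 / 0.03863 = 2.56 mmol/kg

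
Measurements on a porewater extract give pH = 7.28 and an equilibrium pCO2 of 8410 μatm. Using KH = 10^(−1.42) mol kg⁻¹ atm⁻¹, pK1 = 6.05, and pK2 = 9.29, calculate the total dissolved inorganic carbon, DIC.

DIC = 5.80 mmol/kg

[CO2*] = KH · pCO2 = 10^(−1.42) × 8410×10^-6 = 3.197×10^-4 mol/kg
α₀ = 1/(1 + K1/[H⁺] + K1K2/[H⁺]²) = 1/(1 + 10^+1.23 + 10^-0.78) = 0.05510
DIC = [CO2*]/α₀ = 3.197×10^-4 / 0.05510 = 5.80 mmol/kg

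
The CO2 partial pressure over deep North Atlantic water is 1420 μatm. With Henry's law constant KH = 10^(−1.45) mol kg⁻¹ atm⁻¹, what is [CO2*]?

KH = 10^(−1.45) = 3.548×10^-2 mol kg⁻¹ atm⁻¹
[CO2*] = KH · pCO2 = 3.548×10^-2 × 1420×10^-6 atm = 5.04×10^-5 mol/kg

[CO2*] = 50.4 μmol/kg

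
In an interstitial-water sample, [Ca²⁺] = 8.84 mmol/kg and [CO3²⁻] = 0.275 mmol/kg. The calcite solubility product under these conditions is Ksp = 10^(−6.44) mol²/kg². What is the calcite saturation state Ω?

Ksp = 10^(−6.44) = 3.631×10^-7
Ω = [Ca²⁺][CO3²⁻]/Ksp = (8.84×10^-3)(0.275×10^-3) / 3.631×10^-7 = 6.70

Ω = 6.70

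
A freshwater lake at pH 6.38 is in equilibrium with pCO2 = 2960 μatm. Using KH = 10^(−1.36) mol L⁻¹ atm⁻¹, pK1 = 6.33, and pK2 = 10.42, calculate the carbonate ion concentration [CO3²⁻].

[CO2*] = KH · pCO2 = 10^(−1.36) × 2960×10^-6 = 1.292×10^-4 mol/L
α₀ = 1/(1 + K1/[H⁺] + K1K2/[H⁺]²) = 1/(1 + 10^+0.05 + 10^-3.99) = 0.4712
DIC = [CO2*]/α₀ = 1.292×10^-4 / 0.4712 = 0.2742 mmol/L
[CO3²⁻] = α₂·DIC; α₂ = 4.822×10^-5, so [CO3²⁻] = 4.822×10^-5 × 0.2742 = 1.32×10^-5 mmol/L = 0.0132 μmol/L

[CO3²⁻] = 0.0132 μmol/L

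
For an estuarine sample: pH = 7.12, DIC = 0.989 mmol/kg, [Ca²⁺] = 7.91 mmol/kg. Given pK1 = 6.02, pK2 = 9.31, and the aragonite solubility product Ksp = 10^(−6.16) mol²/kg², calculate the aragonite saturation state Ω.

Ω = 0.0672

α₂ = 1 / (1 + [H⁺]/K2 + [H⁺]²/(K1K2)) = 1 / (1 + 10^+2.19 + 10^+1.09)
   = 1 / (1 + 154.88 + 12.303) = 1/168.18 = 0.005946
[CO3²⁻] = α₂ × DIC = 0.005946 × 0.989 = 0.005880 mmol/kg = 5.880 μmol/kg
Ksp = 10^(−6.16) = 6.918×10^-7
Ω = [Ca²⁺][CO3²⁻]/Ksp = (7.91×10^-3)(5.880×10^-6) / 6.918×10^-7 = 0.0672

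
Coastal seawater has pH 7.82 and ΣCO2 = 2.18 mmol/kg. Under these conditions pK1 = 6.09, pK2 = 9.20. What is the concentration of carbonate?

α₂ = 1 / (1 + [H⁺]/K2 + [H⁺]²/(K1K2)) = 1 / (1 + 10^+1.38 + 10^-0.35)
   = 1 / (1 + 23.988 + 0.44668) = 1/25.435 = 0.03932
[CO3²⁻] = α₂ × DIC = 0.03932 × 2.18 = 0.0857 mmol/kg

[CO3²⁻] = 0.0857 mmol/kg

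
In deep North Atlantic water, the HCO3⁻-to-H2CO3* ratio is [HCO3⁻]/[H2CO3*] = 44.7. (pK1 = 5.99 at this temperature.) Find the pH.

From K1 = [H⁺][HCO3⁻]/[H2CO3*]:  pH = pK1 + log₁₀([HCO3⁻]/[H2CO3*])
log₁₀(44.7) = +1.650
pH = 5.99 + (+1.650) = 7.64

pH = 7.64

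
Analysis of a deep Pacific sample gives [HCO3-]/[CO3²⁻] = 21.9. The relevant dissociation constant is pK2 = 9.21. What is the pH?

pH = 7.87

From K2 = [H⁺][CO3²⁻]/[HCO3-]:  pH = pK2 − log₁₀([HCO3-]/[CO3²⁻])
log₁₀(21.9) = +1.340
pH = 9.21 − (+1.340) = 7.87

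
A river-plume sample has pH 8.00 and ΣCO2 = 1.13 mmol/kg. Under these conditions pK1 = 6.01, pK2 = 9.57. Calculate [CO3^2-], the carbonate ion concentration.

[CO3²⁻] = 0.0293 mmol/kg

α₂ = 1 / (1 + [H⁺]/K2 + [H⁺]²/(K1K2)) = 1 / (1 + 10^+1.57 + 10^-0.42)
   = 1 / (1 + 37.154 + 0.38019) = 1/38.534 = 0.02595
[CO3²⁻] = α₂ × DIC = 0.02595 × 1.13 = 0.0293 mmol/kg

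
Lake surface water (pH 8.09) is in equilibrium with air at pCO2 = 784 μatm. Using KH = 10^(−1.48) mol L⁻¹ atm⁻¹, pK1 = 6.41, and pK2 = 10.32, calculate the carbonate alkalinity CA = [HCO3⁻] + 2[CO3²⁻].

[CO2*] = KH · pCO2 = 10^(−1.48) × 784×10^-6 = 2.596×10^-5 mol/L
α₀ = 1/(1 + K1/[H⁺] + K1K2/[H⁺]²) = 1/(1 + 10^+1.68 + 10^-0.55) = 0.02035
DIC = [CO2*]/α₀ = 2.596×10^-5 / 0.02035 = 1.276 mmol/L
CA = (α₁ + 2α₂)·DIC = (0.9739 + 2×0.005735) × 1.276 = 1.26 mmol/L

CA = 1.26 mmol/L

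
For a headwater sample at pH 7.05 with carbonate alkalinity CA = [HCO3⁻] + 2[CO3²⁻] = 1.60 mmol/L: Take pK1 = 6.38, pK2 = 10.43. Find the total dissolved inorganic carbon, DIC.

CA = [HCO3⁻] + 2[CO3²⁻] = (α₁ + 2α₂)·DIC
At pH 7.05: [H⁺]/K1 = 10^-0.67 = 0.21380, K2/[H⁺] = 10^-3.38 = 0.00041687
α₁ = 1/(1 + 0.21380 + 0.00041687) = 1/1.2142 = 0.8236; α₂ = α₁·K2/[H⁺] = 0.0003433
α₁ + 2α₂ = 0.8243
DIC = CA / (α₁ + 2α₂) = 1.60 / 0.8243 = 1.94 mmol/L

DIC = 1.94 mmol/L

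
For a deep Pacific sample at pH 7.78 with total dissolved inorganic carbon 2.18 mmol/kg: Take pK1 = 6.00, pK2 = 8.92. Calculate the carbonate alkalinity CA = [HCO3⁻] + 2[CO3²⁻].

CA = 2.29 mmol/kg

CA = [HCO3⁻] + 2[CO3²⁻] = (α₁ + 2α₂)·DIC
At pH 7.78: [H⁺]/K1 = 10^-1.78 = 0.016596, K2/[H⁺] = 10^-1.14 = 0.072444
α₁ = 1/(1 + 0.016596 + 0.072444) = 1/1.0890 = 0.9182; α₂ = α₁·K2/[H⁺] = 0.06652
α₁ + 2α₂ = 1.0513
CA = 1.0513 × 2.18 = 2.29 mmol/kg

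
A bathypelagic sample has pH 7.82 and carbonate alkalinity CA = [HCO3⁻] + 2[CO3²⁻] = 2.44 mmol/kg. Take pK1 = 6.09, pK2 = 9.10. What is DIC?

DIC = 2.37 mmol/kg

CA = [HCO3⁻] + 2[CO3²⁻] = (α₁ + 2α₂)·DIC
At pH 7.82: [H⁺]/K1 = 10^-1.73 = 0.018621, K2/[H⁺] = 10^-1.28 = 0.052481
α₁ = 1/(1 + 0.018621 + 0.052481) = 1/1.0711 = 0.9336; α₂ = α₁·K2/[H⁺] = 0.04900
α₁ + 2α₂ = 1.0316
DIC = CA / (α₁ + 2α₂) = 2.44 / 1.0316 = 2.37 mmol/kg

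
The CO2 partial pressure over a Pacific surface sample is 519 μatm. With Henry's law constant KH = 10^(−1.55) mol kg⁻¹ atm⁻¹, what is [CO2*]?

KH = 10^(−1.55) = 2.818×10^-2 mol kg⁻¹ atm⁻¹
[CO2*] = KH · pCO2 = 2.818×10^-2 × 519×10^-6 atm = 1.46×10^-5 mol/kg

[CO2*] = 14.6 μmol/kg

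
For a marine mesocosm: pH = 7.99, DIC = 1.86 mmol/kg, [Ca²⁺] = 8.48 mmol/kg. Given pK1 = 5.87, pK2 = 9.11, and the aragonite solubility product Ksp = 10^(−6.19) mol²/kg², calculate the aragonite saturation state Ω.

Ω = 1.71

α₂ = 1 / (1 + [H⁺]/K2 + [H⁺]²/(K1K2)) = 1 / (1 + 10^+1.12 + 10^-1.00)
   = 1 / (1 + 13.183 + 0.10000) = 1/14.283 = 0.07002
[CO3²⁻] = α₂ × DIC = 0.07002 × 1.86 = 0.1302 mmol/kg
Ksp = 10^(−6.19) = 6.457×10^-7
Ω = [Ca²⁺][CO3²⁻]/Ksp = (8.48×10^-3)(1.302×10^-4) / 6.457×10^-7 = 1.71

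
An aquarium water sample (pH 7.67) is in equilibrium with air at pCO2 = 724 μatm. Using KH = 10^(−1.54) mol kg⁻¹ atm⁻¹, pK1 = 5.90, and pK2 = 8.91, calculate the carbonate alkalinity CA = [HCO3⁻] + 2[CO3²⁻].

[CO2*] = KH · pCO2 = 10^(−1.54) × 724×10^-6 = 2.088×10^-5 mol/kg
α₀ = 1/(1 + K1/[H⁺] + K1K2/[H⁺]²) = 1/(1 + 10^+1.77 + 10^+0.53) = 0.01580
DIC = [CO2*]/α₀ = 2.088×10^-5 / 0.01580 = 1.321 mmol/kg
CA = (α₁ + 2α₂)·DIC = (0.9306 + 2×0.05355) × 1.321 = 1.37 mmol/kg

CA = 1.37 mmol/kg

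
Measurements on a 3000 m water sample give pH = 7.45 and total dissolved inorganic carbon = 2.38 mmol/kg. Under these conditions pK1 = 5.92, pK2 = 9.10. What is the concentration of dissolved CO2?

α₀ = 1 / (1 + K1/[H⁺] + K1K2/[H⁺]²) = 1 / (1 + 10^+1.53 + 10^-0.12)
   = 1 / (1 + 33.884 + 0.75858) = 1/35.643 = 0.02806
[CO2*] = α₀ × DIC = 0.02806 × 2.38 = 0.0668 mmol/kg

[CO2*] = 0.0668 mmol/kg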